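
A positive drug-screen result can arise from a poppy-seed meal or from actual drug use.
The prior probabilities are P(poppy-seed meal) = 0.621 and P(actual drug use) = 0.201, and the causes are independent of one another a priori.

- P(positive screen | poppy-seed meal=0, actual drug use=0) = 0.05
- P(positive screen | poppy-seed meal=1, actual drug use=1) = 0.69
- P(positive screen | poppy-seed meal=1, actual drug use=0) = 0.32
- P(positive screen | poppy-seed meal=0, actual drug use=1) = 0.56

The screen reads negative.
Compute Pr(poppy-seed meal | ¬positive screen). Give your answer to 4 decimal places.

Pr(poppy-seed meal | ¬positive screen) ≈ 0.5394

For the numerator, keep only poppy-seed meal=true terms: 0.337402 + 0.038695 = 0.376097
Normalizer over all consistent configurations: 0.95×0.379×0.799 + 0.44×0.379×0.201 + 0.68×0.621×0.799 + 0.31×0.621×0.201 = 0.697296
P(poppy-seed meal | ¬positive screen) = 0.376097/0.697296 ≈ 0.5394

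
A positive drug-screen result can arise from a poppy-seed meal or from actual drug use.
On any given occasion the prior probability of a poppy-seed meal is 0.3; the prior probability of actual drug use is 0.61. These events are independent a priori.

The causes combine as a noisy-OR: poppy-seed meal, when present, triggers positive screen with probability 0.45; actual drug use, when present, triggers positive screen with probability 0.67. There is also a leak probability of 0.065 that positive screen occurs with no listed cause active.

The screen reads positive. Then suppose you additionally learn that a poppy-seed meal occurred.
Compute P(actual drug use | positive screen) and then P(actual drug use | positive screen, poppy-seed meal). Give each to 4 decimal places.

P(actual drug use | positive screen) ≈ 0.8571; P(actual drug use | positive screen, poppy-seed meal) ≈ 0.7278

Under noisy-OR, P(positive screen | causes) = 1 − (1−0.065)·∏(1−qᵢ) over the active causes.
For the numerator, keep only actual drug use=true terms: 0.295249 + 0.151945 = 0.447194
Normalizer over all consistent configurations: 0.065×0.7×0.39 + 0.69145×0.7×0.61 + 0.48575×0.3×0.39 + 0.830298×0.3×0.61 = 0.521772
P(actual drug use | positive screen) = 0.447194/0.521772 ≈ 0.8571

Now also conditioning on poppy-seed meal=true:
P(positive screen | poppy-seed meal) = 0.48575·0.39 + 0.830298·0.61 = 0.189443 + 0.506482 = 0.695925
Of this, 0.506482 comes from 0.830298·0.61 (the actual drug use=true cases).
Hence the posterior is 0.506482/0.695925 ≈ 0.7278.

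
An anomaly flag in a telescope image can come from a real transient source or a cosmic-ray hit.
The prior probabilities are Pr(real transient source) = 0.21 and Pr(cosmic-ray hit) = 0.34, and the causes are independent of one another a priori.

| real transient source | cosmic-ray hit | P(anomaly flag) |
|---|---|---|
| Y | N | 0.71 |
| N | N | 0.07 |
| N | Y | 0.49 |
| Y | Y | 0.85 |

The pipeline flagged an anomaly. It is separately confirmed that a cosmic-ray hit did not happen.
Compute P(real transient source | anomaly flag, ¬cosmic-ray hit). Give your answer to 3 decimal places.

P(real transient source | anomaly flag, ¬cosmic-ray hit) ≈ 0.729

Enumerate both values of real transient source and weight by the priors:
  P(anomaly flag | ¬cosmic-ray hit) = 0.07·0.79 + 0.71·0.21
        = 0.055300 + 0.149100 = 0.204400
Keeping only the real transient source-present terms gives 0.149100, so
  P(real transient source | anomaly flag, ¬cosmic-ray hit) = 0.149100 / 0.204400 ≈ 0.729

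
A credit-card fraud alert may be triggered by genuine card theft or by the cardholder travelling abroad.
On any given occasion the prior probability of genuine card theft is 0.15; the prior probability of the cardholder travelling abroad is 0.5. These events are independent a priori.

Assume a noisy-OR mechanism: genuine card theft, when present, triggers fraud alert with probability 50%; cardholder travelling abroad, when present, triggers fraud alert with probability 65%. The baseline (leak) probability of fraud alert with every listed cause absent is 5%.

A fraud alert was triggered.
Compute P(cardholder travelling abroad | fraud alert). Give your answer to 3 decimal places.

Under noisy-OR, P(fraud alert | causes) = 1 − (1−0.05)·∏(1−qᵢ) over the active causes.
By total probability over the 4 (genuine card theft, cardholder travelling abroad) configurations:
  P(fraud alert) = 0.05*0.85*0.5 + 0.6675*0.85*0.5 + 0.525*0.15*0.5 + 0.83375*0.15*0.5
        = 0.021250 + 0.283687 + 0.039375 + 0.062531 = 0.406843
Configurations with cardholder travelling abroad contribute 0.346218, so
  P(cardholder travelling abroad | fraud alert) = 0.346218 / 0.406843 ≈ 0.851

P(cardholder travelling abroad | fraud alert) ≈ 0.851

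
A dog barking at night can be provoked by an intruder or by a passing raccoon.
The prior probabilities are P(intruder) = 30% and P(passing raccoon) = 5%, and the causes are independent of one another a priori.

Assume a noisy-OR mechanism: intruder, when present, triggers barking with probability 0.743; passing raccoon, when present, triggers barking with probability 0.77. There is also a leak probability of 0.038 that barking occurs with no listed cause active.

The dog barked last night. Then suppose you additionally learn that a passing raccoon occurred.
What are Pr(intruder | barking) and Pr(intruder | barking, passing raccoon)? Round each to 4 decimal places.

Under noisy-OR, P(barking | causes) = 1 − (1−0.038)·∏(1−qᵢ) over the active causes.
Weight on intruder=true, given the evidence: 0.214538 + 0.014147 = 0.228685
The normalizing constant is 0.038·0.7·0.95 + 0.77874·0.7·0.05 + 0.752766·0.3·0.95 + 0.943136·0.3·0.05 = 0.281211
Posterior = 0.228685 / 0.281211 ≈ 0.8132

With the extra evidence:
Enumerate both values of intruder and weight by the priors:
  P(barking | passing raccoon) = 0.77874×0.7 + 0.943136×0.3
        = 0.545118 + 0.282941 = 0.828059
Configurations with intruder contribute 0.282941, so
  P(intruder | barking, passing raccoon) = 0.282941 / 0.828059 ≈ 0.3417
The drop from 0.8132 to 0.3417 is the explaining-away (discounting) effect.

Pr(intruder | barking) ≈ 0.8132; Pr(intruder | barking, passing raccoon) ≈ 0.3417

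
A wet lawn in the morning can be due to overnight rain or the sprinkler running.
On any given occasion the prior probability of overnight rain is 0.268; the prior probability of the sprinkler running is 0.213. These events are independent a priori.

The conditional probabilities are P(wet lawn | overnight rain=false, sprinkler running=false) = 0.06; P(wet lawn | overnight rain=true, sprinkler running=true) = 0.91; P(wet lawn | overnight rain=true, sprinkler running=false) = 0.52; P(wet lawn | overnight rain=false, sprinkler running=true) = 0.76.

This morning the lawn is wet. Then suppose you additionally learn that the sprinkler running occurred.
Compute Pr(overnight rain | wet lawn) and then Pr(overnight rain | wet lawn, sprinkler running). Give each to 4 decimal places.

Pr(overnight rain | wet lawn) ≈ 0.5136; Pr(overnight rain | wet lawn, sprinkler running) ≈ 0.3048

By total probability over the 4 (overnight rain, sprinkler running) configurations:
  P(wet lawn) = 0.06*0.732*0.787 + 0.76*0.732*0.213 + 0.52*0.268*0.787 + 0.91*0.268*0.213
        = 0.034565 + 0.118496 + 0.109676 + 0.051946 = 0.314683
The terms with overnight rain present sum to 0.161622, so
  P(overnight rain | wet lawn) = 0.161622 / 0.314683 ≈ 0.5136

Now also conditioning on sprinkler running=true:
P(wet lawn | sprinkler running) = 0.76×0.732 + 0.91×0.268 = 0.556320 + 0.243880 = 0.800200
Of this, 0.243880 comes from 0.91×0.268 (the overnight rain=true cases).
P(overnight rain | wet lawn, sprinkler running) = 0.243880 / 0.800200 ≈ 0.3048
Conditioning on sprinkler running lowers the posterior on overnight rain: the classic explaining-away effect in a common-effect structure.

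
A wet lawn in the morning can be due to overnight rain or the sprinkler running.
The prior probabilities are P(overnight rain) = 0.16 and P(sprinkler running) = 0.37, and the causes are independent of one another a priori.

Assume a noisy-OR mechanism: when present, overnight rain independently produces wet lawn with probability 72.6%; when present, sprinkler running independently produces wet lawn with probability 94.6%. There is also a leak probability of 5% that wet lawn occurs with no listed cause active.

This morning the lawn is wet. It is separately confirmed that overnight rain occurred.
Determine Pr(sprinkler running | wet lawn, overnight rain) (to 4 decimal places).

Pr(sprinkler running | wet lawn, overnight rain) ≈ 0.4391

Under noisy-OR, P(wet lawn | causes) = 1 − (1−0.05)·∏(1−qᵢ) over the active causes.
P(wet lawn | overnight rain) = 0.7397×0.63 + 0.985944×0.37 = 0.466011 + 0.364799 = 0.830810
Of this, 0.364799 comes from 0.985944×0.37 (the sprinkler running=true cases).
So P(sprinkler running | wet lawn, overnight rain) = 0.364799/0.830810 ≈ 0.4391.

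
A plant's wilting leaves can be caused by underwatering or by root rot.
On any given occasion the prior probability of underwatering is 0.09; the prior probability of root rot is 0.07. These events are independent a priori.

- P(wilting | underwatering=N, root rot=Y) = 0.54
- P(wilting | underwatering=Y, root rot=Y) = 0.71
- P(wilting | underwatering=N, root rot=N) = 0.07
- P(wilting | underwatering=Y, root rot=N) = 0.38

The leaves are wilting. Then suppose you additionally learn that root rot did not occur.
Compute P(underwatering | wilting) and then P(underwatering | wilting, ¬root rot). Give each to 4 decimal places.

Enumerate the 4 (underwatering, root rot) configurations and weight by the priors:
  P(wilting) = 0.07*0.91*0.93 + 0.54*0.91*0.07 + 0.38*0.09*0.93 + 0.71*0.09*0.07
        = 0.059241 + 0.034398 + 0.031806 + 0.004473 = 0.129918
Keeping only the underwatering-present terms gives 0.036279, so
  P(underwatering | wilting) = 0.036279 / 0.129918 ≈ 0.2792

Now condition on the additional information:
For the numerator, keep only underwatering=true terms: 0.38·0.09 = 0.034200
The normalizing constant is 0.07·0.91 + 0.38·0.09 = 0.097900
Posterior = 0.034200 / 0.097900 ≈ 0.3493

P(underwatering | wilting) ≈ 0.2792; P(underwatering | wilting, ¬root rot) ≈ 0.3493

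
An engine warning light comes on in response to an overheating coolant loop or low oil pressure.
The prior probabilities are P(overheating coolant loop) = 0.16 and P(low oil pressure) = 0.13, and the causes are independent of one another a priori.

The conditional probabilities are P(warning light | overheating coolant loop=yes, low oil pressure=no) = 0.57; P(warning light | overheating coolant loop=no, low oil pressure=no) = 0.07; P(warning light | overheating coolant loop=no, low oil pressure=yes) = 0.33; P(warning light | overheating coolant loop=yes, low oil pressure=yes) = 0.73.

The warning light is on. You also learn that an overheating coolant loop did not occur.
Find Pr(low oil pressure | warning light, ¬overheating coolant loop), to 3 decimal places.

Sum P(warning light|·) weighted by the priors over both values of low oil pressure:
  P(warning light | ¬overheating coolant loop) = 0.07×0.87 + 0.33×0.13
        = 0.060900 + 0.042900 = 0.103800
Keeping only the low oil pressure-present terms gives 0.042900, so
  P(low oil pressure | warning light, ¬overheating coolant loop) = 0.042900 / 0.103800 ≈ 0.413

Pr(low oil pressure | warning light, ¬overheating coolant loop) ≈ 0.413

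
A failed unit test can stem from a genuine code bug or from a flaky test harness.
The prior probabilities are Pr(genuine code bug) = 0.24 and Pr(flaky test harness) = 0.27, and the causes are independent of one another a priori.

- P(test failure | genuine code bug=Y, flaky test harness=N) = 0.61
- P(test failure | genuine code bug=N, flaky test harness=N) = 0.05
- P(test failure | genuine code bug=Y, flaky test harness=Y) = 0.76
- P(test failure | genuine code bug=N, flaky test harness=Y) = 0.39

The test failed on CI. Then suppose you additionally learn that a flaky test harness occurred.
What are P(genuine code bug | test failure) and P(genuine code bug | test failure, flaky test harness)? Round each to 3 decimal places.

P(test failure) = 0.05*0.76*0.73 + 0.39*0.76*0.27 + 0.61*0.24*0.73 + 0.76*0.24*0.27 = 0.027740 + 0.080028 + 0.106872 + 0.049248 = 0.263888
Of this, 0.156120 comes from 0.106872 + 0.049248 (the genuine code bug=true cases).
P(genuine code bug | test failure) = 0.156120 / 0.263888 ≈ 0.592

Now also conditioning on flaky test harness=true:
For the numerator, keep only genuine code bug=true terms: 0.76*0.24 = 0.182400
Denominator P(test failure | flaky test harness): 0.39*0.76 + 0.76*0.24 = 0.478800
P(genuine code bug | test failure, flaky test harness) = 0.182400/0.478800 ≈ 0.381
The drop from 0.592 to 0.381 is the explaining-away (discounting) effect.

P(genuine code bug | test failure) ≈ 0.592; P(genuine code bug | test failure, flaky test harness) ≈ 0.381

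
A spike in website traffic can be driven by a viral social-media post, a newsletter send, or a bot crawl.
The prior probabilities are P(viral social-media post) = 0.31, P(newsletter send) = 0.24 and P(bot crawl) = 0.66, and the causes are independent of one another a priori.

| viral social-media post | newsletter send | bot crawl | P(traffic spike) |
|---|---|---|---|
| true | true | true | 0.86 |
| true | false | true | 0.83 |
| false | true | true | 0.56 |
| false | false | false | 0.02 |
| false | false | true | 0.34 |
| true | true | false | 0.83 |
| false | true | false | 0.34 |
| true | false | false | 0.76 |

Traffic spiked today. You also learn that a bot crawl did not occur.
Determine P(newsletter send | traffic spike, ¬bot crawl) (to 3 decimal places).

Numerator (weight on configurations with newsletter send): 0.056304 + 0.061752 = 0.118056
The normalizing constant is 0.02*0.69*0.76 + 0.34*0.69*0.24 + 0.76*0.31*0.76 + 0.83*0.31*0.24 = 0.307600
P(newsletter send | traffic spike, ¬bot crawl) = 0.118056/0.307600 ≈ 0.384

P(newsletter send | traffic spike, ¬bot crawl) ≈ 0.384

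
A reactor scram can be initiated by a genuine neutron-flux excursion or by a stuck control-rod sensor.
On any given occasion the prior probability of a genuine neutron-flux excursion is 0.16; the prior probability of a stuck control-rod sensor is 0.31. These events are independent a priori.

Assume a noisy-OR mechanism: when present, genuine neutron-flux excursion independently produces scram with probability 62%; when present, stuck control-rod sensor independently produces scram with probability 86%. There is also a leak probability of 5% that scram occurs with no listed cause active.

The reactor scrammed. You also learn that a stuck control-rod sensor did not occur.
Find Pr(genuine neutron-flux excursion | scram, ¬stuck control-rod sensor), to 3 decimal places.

Pr(genuine neutron-flux excursion | scram, ¬stuck control-rod sensor) ≈ 0.709

Under noisy-OR, P(scram | causes) = 1 − (1−0.05)·∏(1−qᵢ) over the active causes.
By total probability over both values of genuine neutron-flux excursion:
  P(scram | ¬stuck control-rod sensor) = 0.05*0.84 + 0.639*0.16
        = 0.042000 + 0.102240 = 0.144240
The terms with genuine neutron-flux excursion present sum to 0.102240, so
  P(genuine neutron-flux excursion | scram, ¬stuck control-rod sensor) = 0.102240 / 0.144240 ≈ 0.709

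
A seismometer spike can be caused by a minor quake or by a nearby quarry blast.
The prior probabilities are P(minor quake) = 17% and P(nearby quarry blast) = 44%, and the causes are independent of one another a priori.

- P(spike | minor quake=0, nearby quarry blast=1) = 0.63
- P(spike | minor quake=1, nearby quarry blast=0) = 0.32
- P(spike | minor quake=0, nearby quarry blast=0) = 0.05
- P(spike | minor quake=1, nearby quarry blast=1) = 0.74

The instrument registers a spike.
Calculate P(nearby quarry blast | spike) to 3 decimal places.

P(nearby quarry blast | spike) ≈ 0.842

Enumerate the 4 (minor quake, nearby quarry blast) configurations and weight by the priors:
  P(spike) = 0.05*0.83*0.56 + 0.63*0.83*0.44 + 0.32*0.17*0.56 + 0.74*0.17*0.44
        = 0.023240 + 0.230076 + 0.030464 + 0.055352 = 0.339132
Configurations with nearby quarry blast contribute 0.285428, so
  P(nearby quarry blast | spike) = 0.285428 / 0.339132 ≈ 0.842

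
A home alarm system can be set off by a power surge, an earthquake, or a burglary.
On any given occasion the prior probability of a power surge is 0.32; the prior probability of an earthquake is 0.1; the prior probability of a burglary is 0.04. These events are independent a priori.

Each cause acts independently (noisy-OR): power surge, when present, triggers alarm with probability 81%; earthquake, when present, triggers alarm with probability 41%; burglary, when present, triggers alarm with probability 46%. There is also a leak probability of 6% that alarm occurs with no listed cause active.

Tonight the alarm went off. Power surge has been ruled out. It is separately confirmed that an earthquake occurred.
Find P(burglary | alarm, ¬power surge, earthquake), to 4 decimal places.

P(burglary | alarm, ¬power surge, earthquake) ≈ 0.0615

Under noisy-OR, P(alarm | causes) = 1 − (1−0.06)·∏(1−qᵢ) over the active causes.
P(alarm | ¬power surge, earthquake) = 0.4454×0.96 + 0.700516×0.04 = 0.427584 + 0.028021 = 0.455605
Restricting to configurations with burglary present: 0.700516×0.04 = 0.028021.
So P(burglary | alarm, ¬power surge, earthquake) = 0.028021/0.455605 ≈ 0.0615.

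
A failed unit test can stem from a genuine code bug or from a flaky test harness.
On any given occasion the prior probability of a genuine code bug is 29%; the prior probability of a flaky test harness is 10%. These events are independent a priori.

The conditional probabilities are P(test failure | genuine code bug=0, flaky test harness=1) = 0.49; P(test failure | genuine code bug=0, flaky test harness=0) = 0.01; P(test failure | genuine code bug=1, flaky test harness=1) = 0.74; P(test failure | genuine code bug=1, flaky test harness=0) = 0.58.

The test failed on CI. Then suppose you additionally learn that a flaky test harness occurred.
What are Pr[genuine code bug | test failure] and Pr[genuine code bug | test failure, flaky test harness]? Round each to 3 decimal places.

Pr[genuine code bug | test failure] ≈ 0.808; Pr[genuine code bug | test failure, flaky test harness] ≈ 0.382

Weight on genuine code bug=true, given the evidence: 0.151380 + 0.021460 = 0.172840
The normalizing constant is 0.01×0.71×0.9 + 0.49×0.71×0.1 + 0.58×0.29×0.9 + 0.74×0.29×0.1 = 0.214020
Posterior = 0.172840 / 0.214020 ≈ 0.808

Now condition on the additional information:
P(test failure | flaky test harness) = 0.49×0.71 + 0.74×0.29 = 0.347900 + 0.214600 = 0.562500
Restricting to configurations with genuine code bug present: 0.74×0.29 = 0.214600.
Hence the posterior is 0.214600/0.562500 ≈ 0.382.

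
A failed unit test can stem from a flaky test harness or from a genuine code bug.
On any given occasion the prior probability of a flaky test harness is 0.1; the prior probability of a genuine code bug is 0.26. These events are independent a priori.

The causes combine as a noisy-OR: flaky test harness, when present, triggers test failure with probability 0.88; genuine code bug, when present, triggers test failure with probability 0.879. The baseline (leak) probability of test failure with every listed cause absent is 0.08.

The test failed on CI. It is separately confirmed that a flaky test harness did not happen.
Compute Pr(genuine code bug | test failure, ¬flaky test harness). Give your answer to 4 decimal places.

Under noisy-OR, P(test failure | causes) = 1 − (1−0.08)·∏(1−qᵢ) over the active causes.
For the numerator, keep only genuine code bug=true terms: 0.88868·0.26 = 0.231057
The normalizing constant is 0.08·0.74 + 0.88868·0.26 = 0.290257
Posterior = 0.231057 / 0.290257 ≈ 0.7960

Pr(genuine code bug | test failure, ¬flaky test harness) ≈ 0.7960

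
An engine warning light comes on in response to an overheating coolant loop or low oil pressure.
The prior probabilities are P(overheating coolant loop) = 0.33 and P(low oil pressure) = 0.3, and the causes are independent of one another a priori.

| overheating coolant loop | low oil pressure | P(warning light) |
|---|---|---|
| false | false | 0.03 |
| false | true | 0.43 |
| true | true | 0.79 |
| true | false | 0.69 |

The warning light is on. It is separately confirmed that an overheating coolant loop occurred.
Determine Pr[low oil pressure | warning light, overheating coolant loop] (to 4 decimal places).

Pr[low oil pressure | warning light, overheating coolant loop] ≈ 0.3292

Numerator (weight on configurations with low oil pressure): 0.79·0.3 = 0.237000
The normalizing constant is 0.69·0.7 + 0.79·0.3 = 0.720000
Posterior = 0.237000 / 0.720000 ≈ 0.3292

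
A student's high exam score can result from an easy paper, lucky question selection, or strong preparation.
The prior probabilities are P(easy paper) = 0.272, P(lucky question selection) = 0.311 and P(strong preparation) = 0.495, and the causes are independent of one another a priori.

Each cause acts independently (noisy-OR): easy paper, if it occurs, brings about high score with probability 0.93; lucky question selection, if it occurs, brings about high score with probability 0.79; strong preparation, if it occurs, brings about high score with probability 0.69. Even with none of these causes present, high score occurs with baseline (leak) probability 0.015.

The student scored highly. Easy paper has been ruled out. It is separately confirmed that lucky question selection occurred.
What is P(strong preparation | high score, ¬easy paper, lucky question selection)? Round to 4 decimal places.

P(strong preparation | high score, ¬easy paper, lucky question selection) ≈ 0.5363

Under noisy-OR, P(high score | causes) = 1 − (1−0.015)·∏(1−qᵢ) over the active causes.
P(high score | ¬easy paper, lucky question selection) = 0.79315·0.505 + 0.935877·0.495 = 0.400541 + 0.463259 = 0.863800
Restricting to configurations with strong preparation present: 0.935877·0.495 = 0.463259.
So P(strong preparation | high score, ¬easy paper, lucky question selection) = 0.463259/0.863800 ≈ 0.5363.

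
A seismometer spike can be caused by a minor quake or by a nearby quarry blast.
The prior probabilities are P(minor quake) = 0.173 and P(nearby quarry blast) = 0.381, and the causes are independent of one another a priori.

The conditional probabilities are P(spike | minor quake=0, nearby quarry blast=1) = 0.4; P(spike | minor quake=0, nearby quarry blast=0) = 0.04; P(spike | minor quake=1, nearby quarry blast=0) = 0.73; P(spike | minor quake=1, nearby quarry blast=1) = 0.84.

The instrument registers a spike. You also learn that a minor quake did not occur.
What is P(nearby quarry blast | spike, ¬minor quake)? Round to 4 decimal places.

By total probability over both values of nearby quarry blast:
  P(spike | ¬minor quake) = 0.04×0.619 + 0.4×0.381
        = 0.024760 + 0.152400 = 0.177160
Keeping only the nearby quarry blast-present terms gives 0.152400, so
  P(nearby quarry blast | spike, ¬minor quake) = 0.152400 / 0.177160 ≈ 0.8602

P(nearby quarry blast | spike, ¬minor quake) ≈ 0.8602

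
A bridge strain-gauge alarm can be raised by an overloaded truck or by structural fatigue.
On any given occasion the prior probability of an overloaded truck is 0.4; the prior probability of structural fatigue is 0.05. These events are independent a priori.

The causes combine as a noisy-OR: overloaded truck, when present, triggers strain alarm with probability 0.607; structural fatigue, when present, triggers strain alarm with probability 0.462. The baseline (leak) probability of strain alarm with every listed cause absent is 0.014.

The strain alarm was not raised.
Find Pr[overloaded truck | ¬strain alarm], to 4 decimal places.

Pr[overloaded truck | ¬strain alarm] ≈ 0.2076

Under noisy-OR, P(strain alarm | causes) = 1 − (1−0.014)·∏(1−qᵢ) over the active causes.
P(¬strain alarm) = 0.986*0.6*0.95 + 0.530468*0.6*0.05 + 0.387498*0.4*0.95 + 0.208474*0.4*0.05 = 0.562020 + 0.015914 + 0.147249 + 0.004169 = 0.729352
Of this, 0.151418 comes from 0.147249 + 0.004169 (the overloaded truck=true cases).
So P(overloaded truck | ¬strain alarm) = 0.151418/0.729352 ≈ 0.2076.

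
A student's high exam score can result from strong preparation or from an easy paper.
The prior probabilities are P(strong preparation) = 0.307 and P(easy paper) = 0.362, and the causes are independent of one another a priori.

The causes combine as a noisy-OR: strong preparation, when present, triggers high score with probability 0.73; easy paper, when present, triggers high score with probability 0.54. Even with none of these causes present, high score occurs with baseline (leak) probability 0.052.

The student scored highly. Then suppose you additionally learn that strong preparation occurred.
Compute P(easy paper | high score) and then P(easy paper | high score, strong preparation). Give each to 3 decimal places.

Under noisy-OR, P(high score | causes) = 1 − (1−0.052)·∏(1−qᵢ) over the active causes.
P(high score) = 0.052*0.693*0.638 + 0.56392*0.693*0.362 + 0.74404*0.307*0.638 + 0.882258*0.307*0.362 = 0.022991 + 0.141468 + 0.145732 + 0.098049 = 0.408240
The easy paper-present share is 0.141468 + 0.098049 = 0.239517.
Hence the posterior is 0.239517/0.408240 ≈ 0.587.

Now condition on the additional information:
Sum P(high score|·) weighted by the priors over both values of easy paper:
  P(high score | strong preparation) = 0.74404·0.638 + 0.882258·0.362
        = 0.474698 + 0.319377 = 0.794075
Keeping only the easy paper-present terms gives 0.319377, so
  P(easy paper | high score, strong preparation) = 0.319377 / 0.794075 ≈ 0.402
This is intercausal reasoning (explaining away): once strong preparation accounts for the high score, easy paper becomes less likely.

P(easy paper | high score) ≈ 0.587; P(easy paper | high score, strong preparation) ≈ 0.402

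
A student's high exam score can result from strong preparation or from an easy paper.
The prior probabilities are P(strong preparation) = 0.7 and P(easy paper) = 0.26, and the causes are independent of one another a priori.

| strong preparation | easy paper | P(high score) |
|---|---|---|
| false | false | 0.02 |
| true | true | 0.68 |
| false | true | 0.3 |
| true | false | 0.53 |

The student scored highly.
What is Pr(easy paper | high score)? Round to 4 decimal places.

Pr(easy paper | high score) ≈ 0.3453

Numerator (weight on configurations with easy paper): 0.023400 + 0.123760 = 0.147160
Denominator P(high score): 0.02·0.3·0.74 + 0.3·0.3·0.26 + 0.53·0.7·0.74 + 0.68·0.7·0.26 = 0.426140
Posterior = 0.147160 / 0.426140 ≈ 0.3453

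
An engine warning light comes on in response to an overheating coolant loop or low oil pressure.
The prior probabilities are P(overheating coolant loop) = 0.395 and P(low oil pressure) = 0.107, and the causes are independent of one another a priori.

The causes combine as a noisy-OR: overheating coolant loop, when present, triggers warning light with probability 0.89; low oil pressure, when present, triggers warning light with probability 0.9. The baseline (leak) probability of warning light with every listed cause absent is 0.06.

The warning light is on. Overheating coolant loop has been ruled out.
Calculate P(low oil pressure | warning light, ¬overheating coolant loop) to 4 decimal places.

P(low oil pressure | warning light, ¬overheating coolant loop) ≈ 0.6440

Under noisy-OR, P(warning light | causes) = 1 − (1−0.06)·∏(1−qᵢ) over the active causes.
Sum P(warning light|·) weighted by the priors over both values of low oil pressure:
  P(warning light | ¬overheating coolant loop) = 0.06×0.893 + 0.906×0.107
        = 0.053580 + 0.096942 = 0.150522
Keeping only the low oil pressure-present terms gives 0.096942, so
  P(low oil pressure | warning light, ¬overheating coolant loop) = 0.096942 / 0.150522 ≈ 0.6440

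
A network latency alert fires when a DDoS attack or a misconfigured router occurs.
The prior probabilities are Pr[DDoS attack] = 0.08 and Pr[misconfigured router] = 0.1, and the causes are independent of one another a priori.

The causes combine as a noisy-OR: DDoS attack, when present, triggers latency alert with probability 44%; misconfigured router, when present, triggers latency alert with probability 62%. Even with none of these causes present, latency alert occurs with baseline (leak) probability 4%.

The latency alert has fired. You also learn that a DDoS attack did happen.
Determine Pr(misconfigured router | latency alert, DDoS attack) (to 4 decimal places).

Pr(misconfigured router | latency alert, DDoS attack) ≈ 0.1605

Under noisy-OR, P(latency alert | causes) = 1 − (1−0.04)·∏(1−qᵢ) over the active causes.
P(latency alert | DDoS attack) = 0.4624*0.9 + 0.795712*0.1 = 0.416160 + 0.079571 = 0.495731
Restricting to configurations with misconfigured router present: 0.795712*0.1 = 0.079571.
Hence the posterior is 0.079571/0.495731 ≈ 0.1605.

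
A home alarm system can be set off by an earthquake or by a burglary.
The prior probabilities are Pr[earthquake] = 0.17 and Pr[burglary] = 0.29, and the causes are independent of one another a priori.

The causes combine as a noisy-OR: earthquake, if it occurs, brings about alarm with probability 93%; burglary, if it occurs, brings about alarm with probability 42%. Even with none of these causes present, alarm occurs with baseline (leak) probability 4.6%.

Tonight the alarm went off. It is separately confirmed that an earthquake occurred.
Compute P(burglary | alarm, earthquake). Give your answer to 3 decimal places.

Under noisy-OR, P(alarm | causes) = 1 − (1−0.046)·∏(1−qᵢ) over the active causes.
Enumerate both values of burglary and weight by the priors:
  P(alarm | earthquake) = 0.93322*0.71 + 0.961268*0.29
        = 0.662586 + 0.278768 = 0.941354
The terms with burglary present sum to 0.278768, so
  P(burglary | alarm, earthquake) = 0.278768 / 0.941354 ≈ 0.296

P(burglary | alarm, earthquake) ≈ 0.296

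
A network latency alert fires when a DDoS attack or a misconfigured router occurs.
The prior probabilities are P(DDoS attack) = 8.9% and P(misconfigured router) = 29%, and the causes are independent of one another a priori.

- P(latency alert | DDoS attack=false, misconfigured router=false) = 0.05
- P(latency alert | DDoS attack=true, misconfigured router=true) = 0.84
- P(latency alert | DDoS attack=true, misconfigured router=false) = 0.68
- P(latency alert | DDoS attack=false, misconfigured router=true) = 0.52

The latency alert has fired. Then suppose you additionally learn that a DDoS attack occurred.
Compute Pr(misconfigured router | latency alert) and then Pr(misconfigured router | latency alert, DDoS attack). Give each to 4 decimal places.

Pr(misconfigured router | latency alert) ≈ 0.6787; Pr(misconfigured router | latency alert, DDoS attack) ≈ 0.3354

Sum P(latency alert|·) weighted by the priors over the 4 (DDoS attack, misconfigured router) configurations:
  P(latency alert) = 0.05*0.911*0.71 + 0.52*0.911*0.29 + 0.68*0.089*0.71 + 0.84*0.089*0.29
        = 0.032341 + 0.137379 + 0.042969 + 0.021680 = 0.234369
The terms with misconfigured router present sum to 0.159059, so
  P(misconfigured router | latency alert) = 0.159059 / 0.234369 ≈ 0.6787

Now also conditioning on DDoS attack=true:
Numerator (weight on configurations with misconfigured router): 0.84·0.29 = 0.243600
Normalizer over all consistent configurations: 0.68·0.71 + 0.84·0.29 = 0.726400
Posterior = 0.243600 / 0.726400 ≈ 0.3354
— DDoS attack explains away the evidence for misconfigured router.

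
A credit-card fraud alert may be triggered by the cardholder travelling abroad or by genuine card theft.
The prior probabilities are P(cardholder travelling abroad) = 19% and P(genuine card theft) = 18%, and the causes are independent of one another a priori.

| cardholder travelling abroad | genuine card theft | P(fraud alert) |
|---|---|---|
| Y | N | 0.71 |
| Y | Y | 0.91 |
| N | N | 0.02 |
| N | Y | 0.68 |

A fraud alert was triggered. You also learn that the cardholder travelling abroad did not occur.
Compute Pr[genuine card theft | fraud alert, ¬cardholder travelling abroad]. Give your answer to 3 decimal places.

For the numerator, keep only genuine card theft=true terms: 0.68·0.18 = 0.122400
The normalizing constant is 0.02·0.82 + 0.68·0.18 = 0.138800
P(genuine card theft | fraud alert, ¬cardholder travelling abroad) = 0.122400/0.138800 ≈ 0.882

Pr[genuine card theft | fraud alert, ¬cardholder travelling abroad] ≈ 0.882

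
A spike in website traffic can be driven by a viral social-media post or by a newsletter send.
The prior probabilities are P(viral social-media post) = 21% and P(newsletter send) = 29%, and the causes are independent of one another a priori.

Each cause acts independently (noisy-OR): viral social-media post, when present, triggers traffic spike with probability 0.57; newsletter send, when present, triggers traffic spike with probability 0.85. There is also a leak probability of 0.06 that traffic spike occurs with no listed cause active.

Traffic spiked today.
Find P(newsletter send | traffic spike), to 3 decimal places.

Under noisy-OR, P(traffic spike | causes) = 1 − (1−0.06)·∏(1−qᵢ) over the active causes.
Weight on newsletter send=true, given the evidence: 0.196797 + 0.057208 = 0.254005
The normalizing constant is 0.06×0.79×0.71 + 0.859×0.79×0.29 + 0.5958×0.21×0.71 + 0.93937×0.21×0.29 = 0.376493
Posterior = 0.254005 / 0.376493 ≈ 0.675

P(newsletter send | traffic spike) ≈ 0.675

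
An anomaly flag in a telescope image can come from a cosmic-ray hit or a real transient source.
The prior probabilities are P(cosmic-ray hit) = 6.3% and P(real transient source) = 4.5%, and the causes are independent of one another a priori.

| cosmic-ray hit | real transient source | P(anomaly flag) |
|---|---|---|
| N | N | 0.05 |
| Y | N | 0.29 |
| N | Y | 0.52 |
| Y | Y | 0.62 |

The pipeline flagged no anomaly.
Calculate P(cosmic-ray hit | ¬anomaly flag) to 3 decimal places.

P(cosmic-ray hit | ¬anomaly flag) ≈ 0.048

P(¬anomaly flag) = 0.95·0.937·0.955 + 0.48·0.937·0.045 + 0.71·0.063·0.955 + 0.38·0.063·0.045 = 0.850093 + 0.020239 + 0.042717 + 0.001077 = 0.914126
Restricting to configurations with cosmic-ray hit present: 0.042717 + 0.001077 = 0.043794.
Hence the posterior is 0.043794/0.914126 ≈ 0.048.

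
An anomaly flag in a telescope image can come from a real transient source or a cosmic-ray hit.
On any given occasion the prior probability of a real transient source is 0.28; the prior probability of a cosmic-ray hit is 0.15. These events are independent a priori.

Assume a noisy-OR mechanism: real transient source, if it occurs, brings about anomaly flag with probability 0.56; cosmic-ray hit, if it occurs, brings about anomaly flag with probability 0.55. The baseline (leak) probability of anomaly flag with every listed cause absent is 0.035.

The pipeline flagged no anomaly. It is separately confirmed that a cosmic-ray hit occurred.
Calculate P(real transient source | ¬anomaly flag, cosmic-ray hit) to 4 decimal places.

Under noisy-OR, P(anomaly flag | causes) = 1 − (1−0.035)·∏(1−qᵢ) over the active causes.
Sum P(¬anomaly flag|·) weighted by the priors over both values of real transient source:
  P(¬anomaly flag | cosmic-ray hit) = 0.43425×0.72 + 0.19107×0.28
        = 0.312660 + 0.053500 = 0.366160
Configurations with real transient source contribute 0.053500, so
  P(real transient source | ¬anomaly flag, cosmic-ray hit) = 0.053500 / 0.366160 ≈ 0.1461

P(real transient source | ¬anomaly flag, cosmic-ray hit) ≈ 0.1461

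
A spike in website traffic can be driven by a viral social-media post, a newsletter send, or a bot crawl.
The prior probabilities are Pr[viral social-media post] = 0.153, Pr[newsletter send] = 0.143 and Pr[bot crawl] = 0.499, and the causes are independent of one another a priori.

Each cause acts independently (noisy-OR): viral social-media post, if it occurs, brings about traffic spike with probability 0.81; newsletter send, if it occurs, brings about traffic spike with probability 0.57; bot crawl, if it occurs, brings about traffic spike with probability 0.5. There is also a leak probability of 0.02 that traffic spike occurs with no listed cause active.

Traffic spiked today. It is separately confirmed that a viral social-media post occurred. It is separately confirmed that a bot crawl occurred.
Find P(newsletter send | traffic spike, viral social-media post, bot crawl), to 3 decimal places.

Under noisy-OR, P(traffic spike | causes) = 1 − (1−0.02)·∏(1−qᵢ) over the active causes.
P(traffic spike | viral social-media post, bot crawl) = 0.9069*0.857 + 0.959967*0.143 = 0.777213 + 0.137275 = 0.914488
The newsletter send-present share is 0.959967*0.143 = 0.137275.
P(newsletter send | traffic spike, viral social-media post, bot crawl) = 0.137275 / 0.914488 ≈ 0.150

P(newsletter send | traffic spike, viral social-media post, bot crawl) ≈ 0.150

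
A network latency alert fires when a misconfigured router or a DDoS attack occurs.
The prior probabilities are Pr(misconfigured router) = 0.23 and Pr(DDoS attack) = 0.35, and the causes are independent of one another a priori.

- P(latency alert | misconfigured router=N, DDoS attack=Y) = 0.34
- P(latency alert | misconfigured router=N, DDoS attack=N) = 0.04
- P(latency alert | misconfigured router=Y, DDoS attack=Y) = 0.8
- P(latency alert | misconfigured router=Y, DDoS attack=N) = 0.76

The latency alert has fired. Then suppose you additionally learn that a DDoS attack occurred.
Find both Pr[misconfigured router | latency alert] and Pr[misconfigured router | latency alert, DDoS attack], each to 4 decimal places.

Pr[misconfigured router | latency alert] ≈ 0.6146; Pr[misconfigured router | latency alert, DDoS attack] ≈ 0.4127

For the numerator, keep only misconfigured router=true terms: 0.113620 + 0.064400 = 0.178020
The normalizing constant is 0.04·0.77·0.65 + 0.34·0.77·0.35 + 0.76·0.23·0.65 + 0.8·0.23·0.35 = 0.289670
Posterior = 0.178020 / 0.289670 ≈ 0.6146

With the extra evidence:
P(latency alert | DDoS attack) = 0.34·0.77 + 0.8·0.23 = 0.261800 + 0.184000 = 0.445800
Of this, 0.184000 comes from 0.8·0.23 (the misconfigured router=true cases).
P(misconfigured router | latency alert, DDoS attack) = 0.184000 / 0.445800 ≈ 0.4127
— DDoS attack explains away the evidence for misconfigured router.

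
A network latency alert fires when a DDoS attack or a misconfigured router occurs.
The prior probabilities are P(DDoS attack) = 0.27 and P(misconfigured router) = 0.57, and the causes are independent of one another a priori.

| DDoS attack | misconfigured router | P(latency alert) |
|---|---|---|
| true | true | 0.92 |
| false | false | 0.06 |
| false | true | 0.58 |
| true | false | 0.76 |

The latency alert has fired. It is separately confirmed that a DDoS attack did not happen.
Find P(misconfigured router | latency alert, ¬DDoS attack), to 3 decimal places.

P(misconfigured router | latency alert, ¬DDoS attack) ≈ 0.928

By total probability over both values of misconfigured router:
  P(latency alert | ¬DDoS attack) = 0.06*0.43 + 0.58*0.57
        = 0.025800 + 0.330600 = 0.356400
Configurations with misconfigured router contribute 0.330600, so
  P(misconfigured router | latency alert, ¬DDoS attack) = 0.330600 / 0.356400 ≈ 0.928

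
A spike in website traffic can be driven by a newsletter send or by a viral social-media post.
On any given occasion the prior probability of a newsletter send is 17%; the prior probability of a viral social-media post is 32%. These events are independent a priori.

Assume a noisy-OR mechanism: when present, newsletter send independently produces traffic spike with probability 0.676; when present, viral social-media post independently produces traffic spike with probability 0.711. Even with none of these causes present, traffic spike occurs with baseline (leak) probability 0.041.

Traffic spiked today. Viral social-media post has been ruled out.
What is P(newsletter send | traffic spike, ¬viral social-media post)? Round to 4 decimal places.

P(newsletter send | traffic spike, ¬viral social-media post) ≈ 0.7749

Under noisy-OR, P(traffic spike | causes) = 1 − (1−0.041)·∏(1−qᵢ) over the active causes.
P(traffic spike | ¬viral social-media post) = 0.041·0.83 + 0.689284·0.17 = 0.034030 + 0.117178 = 0.151208
Restricting to configurations with newsletter send present: 0.689284·0.17 = 0.117178.
So P(newsletter send | traffic spike, ¬viral social-media post) = 0.117178/0.151208 ≈ 0.7749.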